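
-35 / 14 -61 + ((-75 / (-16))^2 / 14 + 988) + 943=6698745 / 3584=1869.07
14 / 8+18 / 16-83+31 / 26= -8209 / 104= -78.93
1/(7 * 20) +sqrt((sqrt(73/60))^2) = 1/140 +sqrt(1095)/30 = 1.11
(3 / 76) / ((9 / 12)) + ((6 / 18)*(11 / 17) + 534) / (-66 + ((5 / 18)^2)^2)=-17996011313 / 2237676493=-8.04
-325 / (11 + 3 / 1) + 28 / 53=-16833 / 742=-22.69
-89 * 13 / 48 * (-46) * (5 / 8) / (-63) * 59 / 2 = -7850245 / 24192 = -324.50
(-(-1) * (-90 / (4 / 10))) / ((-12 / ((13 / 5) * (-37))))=-7215 / 4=-1803.75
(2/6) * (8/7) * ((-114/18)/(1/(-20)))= 3040/63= 48.25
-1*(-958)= 958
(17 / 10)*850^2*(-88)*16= -1729376000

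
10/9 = 1.11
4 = 4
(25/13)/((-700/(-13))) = 1/28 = 0.04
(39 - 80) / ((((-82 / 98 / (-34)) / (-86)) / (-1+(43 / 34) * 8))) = 1306340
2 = 2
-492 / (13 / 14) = -6888 / 13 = -529.85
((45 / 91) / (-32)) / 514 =-45 / 1496768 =-0.00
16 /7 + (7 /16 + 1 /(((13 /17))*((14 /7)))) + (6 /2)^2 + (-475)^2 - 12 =328510549 /1456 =225625.38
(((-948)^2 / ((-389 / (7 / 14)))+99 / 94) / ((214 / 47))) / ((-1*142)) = 42200577 / 23641864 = 1.78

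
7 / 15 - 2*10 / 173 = 911 / 2595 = 0.35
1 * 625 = 625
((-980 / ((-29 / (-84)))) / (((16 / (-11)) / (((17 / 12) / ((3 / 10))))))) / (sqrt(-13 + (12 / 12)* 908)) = 320705* sqrt(895) / 31146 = 308.05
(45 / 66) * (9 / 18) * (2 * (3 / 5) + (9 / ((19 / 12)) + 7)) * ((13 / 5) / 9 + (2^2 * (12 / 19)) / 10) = 610697 / 238260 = 2.56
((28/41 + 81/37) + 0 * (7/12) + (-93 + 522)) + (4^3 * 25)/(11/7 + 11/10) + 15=296672235/283679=1045.80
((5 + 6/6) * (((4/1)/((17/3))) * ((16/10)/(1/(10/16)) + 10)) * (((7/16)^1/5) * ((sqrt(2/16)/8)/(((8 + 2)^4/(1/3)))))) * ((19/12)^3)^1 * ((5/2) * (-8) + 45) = 528143 * sqrt(2)/1253376000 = 0.00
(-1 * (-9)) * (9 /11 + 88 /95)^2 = 29909961 /1092025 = 27.39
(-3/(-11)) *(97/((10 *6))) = 97/220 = 0.44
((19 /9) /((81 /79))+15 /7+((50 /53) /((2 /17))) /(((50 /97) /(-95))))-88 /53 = -798035741 /540918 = -1475.34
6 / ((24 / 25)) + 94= 401 / 4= 100.25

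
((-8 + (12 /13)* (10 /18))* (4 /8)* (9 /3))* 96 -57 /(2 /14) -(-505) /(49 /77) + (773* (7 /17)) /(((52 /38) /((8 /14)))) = -851884 /1547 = -550.67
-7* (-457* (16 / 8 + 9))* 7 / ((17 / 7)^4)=591421523 / 83521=7081.11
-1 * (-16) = 16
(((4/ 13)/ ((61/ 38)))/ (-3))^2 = 0.00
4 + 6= 10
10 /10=1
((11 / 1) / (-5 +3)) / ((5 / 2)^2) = -22 / 25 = -0.88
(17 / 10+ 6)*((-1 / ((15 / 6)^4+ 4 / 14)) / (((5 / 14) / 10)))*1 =-120736 / 22035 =-5.48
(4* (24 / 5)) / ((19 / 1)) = 96 / 95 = 1.01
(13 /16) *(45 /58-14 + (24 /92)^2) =-5247515 /490912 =-10.69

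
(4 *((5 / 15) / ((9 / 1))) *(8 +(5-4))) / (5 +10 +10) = 4 / 75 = 0.05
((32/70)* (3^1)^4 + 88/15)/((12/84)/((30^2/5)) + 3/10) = 54048/379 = 142.61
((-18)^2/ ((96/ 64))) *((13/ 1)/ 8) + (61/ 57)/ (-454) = 9083117/ 25878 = 351.00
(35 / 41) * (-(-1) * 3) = 105 / 41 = 2.56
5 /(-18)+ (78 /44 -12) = -1040 /99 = -10.51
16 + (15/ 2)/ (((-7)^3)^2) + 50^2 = 592009783/ 235298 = 2516.00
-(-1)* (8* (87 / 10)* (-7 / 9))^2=659344 / 225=2930.42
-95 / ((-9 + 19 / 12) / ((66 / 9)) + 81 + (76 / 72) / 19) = -1.19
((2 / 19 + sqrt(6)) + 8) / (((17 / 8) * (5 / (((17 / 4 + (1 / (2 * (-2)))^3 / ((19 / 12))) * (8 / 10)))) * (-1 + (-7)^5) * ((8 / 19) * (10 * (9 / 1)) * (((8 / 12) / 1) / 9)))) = -0.00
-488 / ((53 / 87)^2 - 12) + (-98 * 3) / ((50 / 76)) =-891006468 / 2200475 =-404.92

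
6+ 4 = 10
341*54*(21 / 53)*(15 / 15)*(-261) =-1904285.55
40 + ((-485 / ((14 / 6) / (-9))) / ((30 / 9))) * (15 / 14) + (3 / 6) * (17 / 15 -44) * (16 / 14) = 616.81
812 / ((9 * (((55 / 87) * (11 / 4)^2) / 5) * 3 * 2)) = 188384 / 11979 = 15.73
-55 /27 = -2.04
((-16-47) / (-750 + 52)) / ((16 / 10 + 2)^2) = 175 / 25128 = 0.01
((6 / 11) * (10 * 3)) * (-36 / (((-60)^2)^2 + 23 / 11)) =-6480 / 142560023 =-0.00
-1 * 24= -24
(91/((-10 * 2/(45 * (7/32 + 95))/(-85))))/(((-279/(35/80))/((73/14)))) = -1720503785/126976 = -13549.83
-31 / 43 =-0.72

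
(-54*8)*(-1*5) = 2160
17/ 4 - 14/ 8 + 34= 36.50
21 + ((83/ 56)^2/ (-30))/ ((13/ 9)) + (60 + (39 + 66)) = 75807813/ 407680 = 185.95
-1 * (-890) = 890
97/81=1.20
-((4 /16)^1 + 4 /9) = -25 /36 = -0.69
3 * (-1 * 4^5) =-3072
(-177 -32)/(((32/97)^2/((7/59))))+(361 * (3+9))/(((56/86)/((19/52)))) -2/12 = 2202.79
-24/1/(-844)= 6/211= 0.03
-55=-55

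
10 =10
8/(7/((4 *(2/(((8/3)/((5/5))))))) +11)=3/5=0.60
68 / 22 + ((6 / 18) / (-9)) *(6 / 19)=5792 / 1881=3.08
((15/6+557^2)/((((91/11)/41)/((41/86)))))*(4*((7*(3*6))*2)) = 31773381156/43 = 738915840.84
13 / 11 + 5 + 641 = 7119 / 11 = 647.18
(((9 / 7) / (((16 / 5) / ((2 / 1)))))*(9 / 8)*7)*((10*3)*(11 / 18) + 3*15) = 12825 / 32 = 400.78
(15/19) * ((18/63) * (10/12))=25/133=0.19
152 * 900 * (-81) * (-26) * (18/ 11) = 5185814400/ 11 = 471437672.73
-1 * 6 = -6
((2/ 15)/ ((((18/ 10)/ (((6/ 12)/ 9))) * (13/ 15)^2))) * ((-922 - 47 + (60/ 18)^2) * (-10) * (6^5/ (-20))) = -3448400/ 169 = -20404.73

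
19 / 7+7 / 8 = 201 / 56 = 3.59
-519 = -519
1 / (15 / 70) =14 / 3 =4.67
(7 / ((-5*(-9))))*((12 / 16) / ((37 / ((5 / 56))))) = 1 / 3552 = 0.00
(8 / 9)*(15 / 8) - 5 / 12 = 5 / 4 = 1.25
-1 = -1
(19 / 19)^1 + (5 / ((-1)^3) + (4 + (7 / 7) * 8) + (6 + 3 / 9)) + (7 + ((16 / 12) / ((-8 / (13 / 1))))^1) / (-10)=277 / 20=13.85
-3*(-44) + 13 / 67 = 8857 / 67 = 132.19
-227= -227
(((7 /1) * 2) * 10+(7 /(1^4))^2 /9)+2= 1327 /9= 147.44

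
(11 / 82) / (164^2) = 11 / 2205472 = 0.00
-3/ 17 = -0.18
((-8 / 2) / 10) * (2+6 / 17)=-16 / 17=-0.94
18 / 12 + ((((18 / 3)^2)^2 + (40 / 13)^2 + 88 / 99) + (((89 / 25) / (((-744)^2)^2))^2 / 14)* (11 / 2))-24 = 356471381539741205239022238085139 / 277656751134208924393144320000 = 1283.86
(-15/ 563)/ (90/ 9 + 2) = -5/ 2252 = -0.00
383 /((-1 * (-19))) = 383 /19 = 20.16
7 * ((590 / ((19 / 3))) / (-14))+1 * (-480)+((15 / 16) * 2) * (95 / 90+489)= 357755 / 912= 392.28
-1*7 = -7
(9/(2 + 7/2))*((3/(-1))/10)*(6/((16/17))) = -1377/440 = -3.13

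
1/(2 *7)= 0.07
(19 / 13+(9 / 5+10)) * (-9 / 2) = -3879 / 65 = -59.68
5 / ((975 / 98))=98 / 195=0.50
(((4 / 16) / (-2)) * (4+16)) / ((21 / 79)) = -9.40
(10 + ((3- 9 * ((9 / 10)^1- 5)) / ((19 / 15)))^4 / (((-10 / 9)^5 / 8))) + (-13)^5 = -1004453194089 / 200000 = -5022265.97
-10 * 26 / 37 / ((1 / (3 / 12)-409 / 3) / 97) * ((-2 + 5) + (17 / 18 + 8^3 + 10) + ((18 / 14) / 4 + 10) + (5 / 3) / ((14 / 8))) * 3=853564595 / 102823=8301.30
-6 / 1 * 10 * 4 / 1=-240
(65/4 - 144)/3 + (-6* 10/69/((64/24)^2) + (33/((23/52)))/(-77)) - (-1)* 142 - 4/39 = 9867863/100464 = 98.22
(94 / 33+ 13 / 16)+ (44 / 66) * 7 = 4397 / 528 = 8.33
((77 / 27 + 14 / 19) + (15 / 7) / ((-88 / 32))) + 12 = 584989 / 39501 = 14.81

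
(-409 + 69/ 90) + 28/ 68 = -207989/ 510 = -407.82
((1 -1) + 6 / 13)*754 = 348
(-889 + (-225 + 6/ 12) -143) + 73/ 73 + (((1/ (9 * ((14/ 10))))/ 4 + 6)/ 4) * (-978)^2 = 40270019/ 28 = 1438214.96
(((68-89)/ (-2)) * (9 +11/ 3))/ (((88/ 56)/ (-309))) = -26152.64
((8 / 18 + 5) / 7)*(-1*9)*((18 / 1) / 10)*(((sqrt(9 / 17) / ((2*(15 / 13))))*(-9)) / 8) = 7371*sqrt(17) / 6800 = 4.47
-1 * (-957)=957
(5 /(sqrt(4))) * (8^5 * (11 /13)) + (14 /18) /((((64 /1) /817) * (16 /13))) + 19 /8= 8305972975 /119808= 69327.37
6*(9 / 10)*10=54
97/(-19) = -97/19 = -5.11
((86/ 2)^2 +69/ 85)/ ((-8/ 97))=-7625849/ 340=-22428.97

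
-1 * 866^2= -749956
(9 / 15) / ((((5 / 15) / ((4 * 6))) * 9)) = 24 / 5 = 4.80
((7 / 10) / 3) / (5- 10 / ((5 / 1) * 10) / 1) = 7 / 144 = 0.05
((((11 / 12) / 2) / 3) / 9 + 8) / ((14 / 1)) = 5195 / 9072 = 0.57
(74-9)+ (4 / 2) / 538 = 17486 / 269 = 65.00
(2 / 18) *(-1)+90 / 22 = 394 / 99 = 3.98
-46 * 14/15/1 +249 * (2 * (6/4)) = 10561/15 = 704.07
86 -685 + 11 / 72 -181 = -56149 / 72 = -779.85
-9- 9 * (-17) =144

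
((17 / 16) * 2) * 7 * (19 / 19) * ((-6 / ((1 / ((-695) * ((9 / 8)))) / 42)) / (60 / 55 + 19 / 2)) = 276733.41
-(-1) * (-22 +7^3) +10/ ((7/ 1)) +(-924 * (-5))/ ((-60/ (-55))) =31902/ 7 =4557.43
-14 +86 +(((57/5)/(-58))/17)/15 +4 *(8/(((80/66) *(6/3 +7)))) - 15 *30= -27736237/73950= -375.07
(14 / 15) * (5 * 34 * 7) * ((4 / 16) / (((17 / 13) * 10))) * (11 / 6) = 38.93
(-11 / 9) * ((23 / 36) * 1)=-253 / 324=-0.78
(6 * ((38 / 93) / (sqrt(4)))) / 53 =38 / 1643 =0.02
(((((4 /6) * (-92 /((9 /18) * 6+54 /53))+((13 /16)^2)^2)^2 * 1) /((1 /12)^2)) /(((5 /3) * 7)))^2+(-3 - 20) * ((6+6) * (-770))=3119836586908456962025420317247249 /411998533496848487389593600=7572445.85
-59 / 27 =-2.19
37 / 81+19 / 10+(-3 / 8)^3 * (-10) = 299027 / 103680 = 2.88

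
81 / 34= 2.38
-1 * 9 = -9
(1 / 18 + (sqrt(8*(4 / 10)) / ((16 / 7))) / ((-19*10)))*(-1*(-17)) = 17 / 18 - 119*sqrt(5) / 3800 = 0.87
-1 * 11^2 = -121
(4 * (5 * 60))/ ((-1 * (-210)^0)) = -1200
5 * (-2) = -10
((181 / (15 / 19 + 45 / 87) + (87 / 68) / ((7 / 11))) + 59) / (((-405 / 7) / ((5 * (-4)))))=17095369 / 247860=68.97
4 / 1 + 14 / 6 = 19 / 3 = 6.33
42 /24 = 7 /4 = 1.75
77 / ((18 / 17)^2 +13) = 289 / 53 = 5.45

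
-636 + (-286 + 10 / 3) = -2756 / 3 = -918.67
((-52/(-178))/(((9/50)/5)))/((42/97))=315250/16821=18.74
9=9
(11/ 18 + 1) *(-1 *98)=-1421/ 9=-157.89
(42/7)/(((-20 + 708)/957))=2871/344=8.35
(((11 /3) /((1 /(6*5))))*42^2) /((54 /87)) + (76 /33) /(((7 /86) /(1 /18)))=649940248 /2079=312621.57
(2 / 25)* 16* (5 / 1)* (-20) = -128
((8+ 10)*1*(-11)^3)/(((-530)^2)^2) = -11979/39452405000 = -0.00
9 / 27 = 1 / 3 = 0.33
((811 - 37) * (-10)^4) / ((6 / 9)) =11610000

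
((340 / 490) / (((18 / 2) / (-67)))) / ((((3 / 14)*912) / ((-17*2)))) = 19363 / 21546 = 0.90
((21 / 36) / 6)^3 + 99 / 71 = 36975905 / 26500608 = 1.40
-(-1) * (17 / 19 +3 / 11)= 244 / 209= 1.17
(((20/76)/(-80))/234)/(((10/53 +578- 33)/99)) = -583/228386080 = -0.00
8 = 8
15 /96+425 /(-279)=-12205 /8928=-1.37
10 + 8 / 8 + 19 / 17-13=-15 / 17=-0.88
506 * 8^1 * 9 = 36432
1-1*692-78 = -769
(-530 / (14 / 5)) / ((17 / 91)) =-17225 / 17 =-1013.24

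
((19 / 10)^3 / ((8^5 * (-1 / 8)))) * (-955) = 1310069 / 819200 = 1.60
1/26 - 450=-11699/26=-449.96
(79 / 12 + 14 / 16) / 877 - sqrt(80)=179 / 21048 - 4 * sqrt(5)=-8.94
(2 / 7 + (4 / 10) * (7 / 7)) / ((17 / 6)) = 144 / 595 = 0.24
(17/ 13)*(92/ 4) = 391/ 13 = 30.08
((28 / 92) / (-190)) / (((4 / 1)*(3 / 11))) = -77 / 52440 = -0.00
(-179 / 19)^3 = -5735339 / 6859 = -836.18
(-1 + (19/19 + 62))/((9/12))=248/3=82.67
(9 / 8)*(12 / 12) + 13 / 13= 17 / 8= 2.12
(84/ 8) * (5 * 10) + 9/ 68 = 35709/ 68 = 525.13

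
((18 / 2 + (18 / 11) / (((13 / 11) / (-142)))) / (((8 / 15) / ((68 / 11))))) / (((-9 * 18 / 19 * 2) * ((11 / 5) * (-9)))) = -6.44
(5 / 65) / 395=1 / 5135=0.00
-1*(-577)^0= -1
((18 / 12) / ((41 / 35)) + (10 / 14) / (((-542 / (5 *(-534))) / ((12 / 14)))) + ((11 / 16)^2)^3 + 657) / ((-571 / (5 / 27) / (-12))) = 30206799398609035 / 11735125809168384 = 2.57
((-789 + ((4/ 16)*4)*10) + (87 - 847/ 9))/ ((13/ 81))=-63675/ 13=-4898.08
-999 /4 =-249.75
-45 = -45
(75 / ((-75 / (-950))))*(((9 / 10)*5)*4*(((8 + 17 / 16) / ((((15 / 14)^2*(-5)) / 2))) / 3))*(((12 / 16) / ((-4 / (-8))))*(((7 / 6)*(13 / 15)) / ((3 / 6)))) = -2456909 / 45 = -54597.98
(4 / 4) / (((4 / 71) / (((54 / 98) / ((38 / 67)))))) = 128439 / 7448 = 17.24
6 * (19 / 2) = 57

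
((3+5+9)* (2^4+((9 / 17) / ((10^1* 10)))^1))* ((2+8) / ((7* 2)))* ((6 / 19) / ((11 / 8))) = 46644 / 1045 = 44.64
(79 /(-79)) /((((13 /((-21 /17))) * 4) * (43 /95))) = 1995 /38012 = 0.05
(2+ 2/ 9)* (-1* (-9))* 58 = 1160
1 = 1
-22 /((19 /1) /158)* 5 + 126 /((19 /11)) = -15994 /19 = -841.79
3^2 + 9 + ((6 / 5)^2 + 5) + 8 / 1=32.44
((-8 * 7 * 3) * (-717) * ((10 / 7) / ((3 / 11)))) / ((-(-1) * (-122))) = -315480 / 61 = -5171.80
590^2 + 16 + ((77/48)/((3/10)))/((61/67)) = 1528951267/4392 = 348121.87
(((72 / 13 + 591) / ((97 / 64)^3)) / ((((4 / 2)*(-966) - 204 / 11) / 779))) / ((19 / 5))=-95505203200 / 5303542803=-18.01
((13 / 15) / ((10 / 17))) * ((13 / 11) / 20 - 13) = -209729 / 11000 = -19.07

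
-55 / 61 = -0.90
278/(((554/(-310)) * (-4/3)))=64635/554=116.67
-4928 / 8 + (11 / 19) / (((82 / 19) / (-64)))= -25608 / 41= -624.59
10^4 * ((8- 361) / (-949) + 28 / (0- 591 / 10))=-570970000 / 560859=-1018.03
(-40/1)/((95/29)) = -232/19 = -12.21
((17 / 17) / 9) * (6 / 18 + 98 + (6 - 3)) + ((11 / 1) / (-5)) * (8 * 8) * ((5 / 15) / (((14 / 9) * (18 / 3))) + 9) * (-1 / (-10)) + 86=-141578 / 4725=-29.96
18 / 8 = 9 / 4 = 2.25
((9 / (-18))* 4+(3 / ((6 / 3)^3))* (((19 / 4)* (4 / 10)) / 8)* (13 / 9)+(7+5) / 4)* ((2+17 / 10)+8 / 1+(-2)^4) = 600259 / 19200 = 31.26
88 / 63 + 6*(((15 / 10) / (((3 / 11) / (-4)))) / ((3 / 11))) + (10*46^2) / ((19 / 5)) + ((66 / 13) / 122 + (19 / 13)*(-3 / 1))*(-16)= 4893524620 / 949221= 5155.31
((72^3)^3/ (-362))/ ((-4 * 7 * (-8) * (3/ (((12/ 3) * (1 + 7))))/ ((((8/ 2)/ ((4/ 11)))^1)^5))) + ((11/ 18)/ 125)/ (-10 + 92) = -257514100161641346760690063/ 233761500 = -1101610402746565823.55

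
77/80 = 0.96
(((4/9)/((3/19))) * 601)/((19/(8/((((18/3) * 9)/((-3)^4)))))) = 9616/9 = 1068.44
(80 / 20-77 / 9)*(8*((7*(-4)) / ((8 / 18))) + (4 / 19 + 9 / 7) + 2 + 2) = 2718341 / 1197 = 2270.96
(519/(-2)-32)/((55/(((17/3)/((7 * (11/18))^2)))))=-48654/29645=-1.64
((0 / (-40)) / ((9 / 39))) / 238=0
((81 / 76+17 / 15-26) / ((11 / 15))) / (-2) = 27133 / 1672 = 16.23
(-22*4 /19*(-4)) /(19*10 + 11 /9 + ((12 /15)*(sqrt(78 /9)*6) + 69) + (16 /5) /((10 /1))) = 105519600 /1479594809- 648000*sqrt(78) /1479594809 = 0.07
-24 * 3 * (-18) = 1296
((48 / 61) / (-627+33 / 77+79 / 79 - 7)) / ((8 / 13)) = -91 / 45018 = -0.00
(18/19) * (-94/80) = -423/380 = -1.11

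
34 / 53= 0.64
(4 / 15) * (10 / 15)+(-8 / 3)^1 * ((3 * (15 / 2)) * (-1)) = 2708 / 45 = 60.18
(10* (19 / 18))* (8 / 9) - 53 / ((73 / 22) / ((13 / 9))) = -80942 / 5913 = -13.69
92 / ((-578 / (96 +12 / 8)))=-4485 / 289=-15.52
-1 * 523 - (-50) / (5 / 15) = -373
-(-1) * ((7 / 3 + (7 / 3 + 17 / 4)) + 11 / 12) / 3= 59 / 18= 3.28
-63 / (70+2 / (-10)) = -315 / 349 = -0.90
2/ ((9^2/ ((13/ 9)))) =26/ 729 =0.04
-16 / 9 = -1.78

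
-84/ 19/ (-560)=3/ 380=0.01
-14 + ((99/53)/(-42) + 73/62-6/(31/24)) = -201408/11501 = -17.51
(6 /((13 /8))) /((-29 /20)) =-960 /377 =-2.55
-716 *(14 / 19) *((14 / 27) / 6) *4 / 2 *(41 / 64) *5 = -1798055 / 6156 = -292.08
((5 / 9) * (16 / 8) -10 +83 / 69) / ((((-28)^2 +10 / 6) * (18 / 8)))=-6364 / 1463697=-0.00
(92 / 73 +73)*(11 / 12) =19877 / 292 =68.07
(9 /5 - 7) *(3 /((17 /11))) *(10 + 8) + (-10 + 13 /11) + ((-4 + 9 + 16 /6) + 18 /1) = -462392 /2805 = -164.85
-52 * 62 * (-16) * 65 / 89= 3352960 / 89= 37673.71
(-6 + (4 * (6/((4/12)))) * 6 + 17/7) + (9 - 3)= 3041/7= 434.43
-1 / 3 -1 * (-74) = 221 / 3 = 73.67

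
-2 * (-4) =8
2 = 2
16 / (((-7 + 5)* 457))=-8 / 457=-0.02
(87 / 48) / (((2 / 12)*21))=29 / 56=0.52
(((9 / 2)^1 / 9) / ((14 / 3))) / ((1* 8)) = 3 / 224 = 0.01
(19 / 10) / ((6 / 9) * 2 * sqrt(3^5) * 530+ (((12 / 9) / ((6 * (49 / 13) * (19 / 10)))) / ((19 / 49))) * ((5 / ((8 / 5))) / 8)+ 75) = -77048683416 / 65582009709382435+ 32655031317504 * sqrt(3) / 327910048546912175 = 0.00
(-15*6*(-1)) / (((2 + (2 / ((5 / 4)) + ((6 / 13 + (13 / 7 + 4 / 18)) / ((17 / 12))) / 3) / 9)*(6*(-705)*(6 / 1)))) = -208845 / 132170956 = -0.00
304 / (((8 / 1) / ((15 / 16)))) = 285 / 8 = 35.62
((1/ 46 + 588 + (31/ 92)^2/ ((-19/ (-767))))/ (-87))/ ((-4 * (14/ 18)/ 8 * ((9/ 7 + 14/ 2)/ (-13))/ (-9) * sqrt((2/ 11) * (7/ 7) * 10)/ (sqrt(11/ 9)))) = 122651603217 * sqrt(5)/ 1352462560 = 202.78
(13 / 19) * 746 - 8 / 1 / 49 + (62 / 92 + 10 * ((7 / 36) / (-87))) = 8566099804 / 16766379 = 510.91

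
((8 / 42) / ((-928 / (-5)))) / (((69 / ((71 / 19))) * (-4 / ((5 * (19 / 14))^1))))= -0.00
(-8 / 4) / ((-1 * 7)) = 2 / 7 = 0.29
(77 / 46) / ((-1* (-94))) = 0.02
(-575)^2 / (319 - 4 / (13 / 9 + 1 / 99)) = 11500 / 11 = 1045.45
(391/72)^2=152881/5184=29.49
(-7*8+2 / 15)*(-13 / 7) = 10894 / 105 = 103.75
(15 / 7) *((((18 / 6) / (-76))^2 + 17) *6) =4419045 / 20216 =218.59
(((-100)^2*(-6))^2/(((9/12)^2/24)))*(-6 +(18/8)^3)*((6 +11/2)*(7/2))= 33327000000000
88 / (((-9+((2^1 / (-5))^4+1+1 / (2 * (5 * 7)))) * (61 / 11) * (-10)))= 847000 / 4248711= 0.20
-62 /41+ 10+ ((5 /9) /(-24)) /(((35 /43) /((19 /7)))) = 3649735 /433944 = 8.41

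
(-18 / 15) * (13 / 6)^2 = -169 / 30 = -5.63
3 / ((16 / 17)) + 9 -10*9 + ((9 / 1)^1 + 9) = -957 / 16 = -59.81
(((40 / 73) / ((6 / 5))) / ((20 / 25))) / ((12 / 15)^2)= 0.89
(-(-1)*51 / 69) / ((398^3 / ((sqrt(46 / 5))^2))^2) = 391 / 24841536239520400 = 0.00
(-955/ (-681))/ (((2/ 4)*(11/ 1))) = 1910/ 7491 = 0.25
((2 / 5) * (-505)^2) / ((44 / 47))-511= 2385993 / 22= 108454.23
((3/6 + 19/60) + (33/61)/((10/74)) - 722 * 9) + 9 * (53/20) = -5919437/915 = -6469.33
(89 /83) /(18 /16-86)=-712 /56357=-0.01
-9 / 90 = -1 / 10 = -0.10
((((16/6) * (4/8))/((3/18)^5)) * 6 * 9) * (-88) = -49268736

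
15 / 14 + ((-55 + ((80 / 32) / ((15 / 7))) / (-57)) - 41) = -113654 / 1197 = -94.95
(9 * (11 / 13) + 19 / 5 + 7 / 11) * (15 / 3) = 8617 / 143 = 60.26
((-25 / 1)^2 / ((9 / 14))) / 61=8750 / 549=15.94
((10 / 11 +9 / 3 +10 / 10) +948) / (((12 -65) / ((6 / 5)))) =-62892 / 2915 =-21.58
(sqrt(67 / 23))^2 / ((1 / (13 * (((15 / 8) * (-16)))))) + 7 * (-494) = -105664 / 23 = -4594.09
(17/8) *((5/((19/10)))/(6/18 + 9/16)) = 5100/817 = 6.24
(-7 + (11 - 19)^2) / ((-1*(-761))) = 57 / 761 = 0.07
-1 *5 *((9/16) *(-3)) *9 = 1215/16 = 75.94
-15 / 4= -3.75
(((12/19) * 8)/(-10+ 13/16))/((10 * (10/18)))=-0.10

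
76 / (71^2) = 76 / 5041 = 0.02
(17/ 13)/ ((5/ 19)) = 323/ 65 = 4.97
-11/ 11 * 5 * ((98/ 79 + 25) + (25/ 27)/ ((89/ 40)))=-133.28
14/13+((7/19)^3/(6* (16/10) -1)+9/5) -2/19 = 53246704/19170905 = 2.78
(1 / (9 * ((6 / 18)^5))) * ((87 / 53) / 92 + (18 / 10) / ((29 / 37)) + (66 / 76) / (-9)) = 804436209 / 13433380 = 59.88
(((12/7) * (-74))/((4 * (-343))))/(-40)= -111/48020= -0.00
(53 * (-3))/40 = -159/40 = -3.98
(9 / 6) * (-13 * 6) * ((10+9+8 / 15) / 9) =-3809 / 15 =-253.93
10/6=1.67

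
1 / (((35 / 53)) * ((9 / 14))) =106 / 45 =2.36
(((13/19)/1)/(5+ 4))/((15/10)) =26/513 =0.05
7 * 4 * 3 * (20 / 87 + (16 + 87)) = 251468 / 29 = 8671.31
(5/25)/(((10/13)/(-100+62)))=-247/25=-9.88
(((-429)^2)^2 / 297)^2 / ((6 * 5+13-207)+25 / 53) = -76591186786750493 / 963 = -79533942665369.15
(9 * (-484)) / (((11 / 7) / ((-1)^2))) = -2772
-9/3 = -3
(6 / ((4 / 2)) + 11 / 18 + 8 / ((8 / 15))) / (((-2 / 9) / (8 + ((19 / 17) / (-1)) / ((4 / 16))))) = -5025 / 17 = -295.59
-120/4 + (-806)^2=649606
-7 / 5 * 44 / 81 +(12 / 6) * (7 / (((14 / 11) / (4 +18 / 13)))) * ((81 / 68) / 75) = 0.18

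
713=713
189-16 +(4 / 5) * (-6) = 841 / 5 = 168.20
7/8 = 0.88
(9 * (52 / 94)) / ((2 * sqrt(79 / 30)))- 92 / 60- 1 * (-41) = 117 * sqrt(2370) / 3713+592 / 15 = 41.00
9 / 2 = 4.50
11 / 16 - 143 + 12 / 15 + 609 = 37399 / 80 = 467.49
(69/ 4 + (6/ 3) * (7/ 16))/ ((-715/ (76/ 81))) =-551/ 23166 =-0.02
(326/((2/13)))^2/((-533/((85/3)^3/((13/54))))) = -32633374250/41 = -795935957.32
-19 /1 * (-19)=361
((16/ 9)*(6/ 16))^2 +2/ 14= 37/ 63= 0.59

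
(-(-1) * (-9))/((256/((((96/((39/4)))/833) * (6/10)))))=-27/108290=-0.00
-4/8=-1/2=-0.50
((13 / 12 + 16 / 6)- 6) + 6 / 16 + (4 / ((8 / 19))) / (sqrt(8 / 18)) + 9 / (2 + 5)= 765 / 56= 13.66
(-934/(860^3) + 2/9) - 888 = -2541043724203/2862252000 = -887.78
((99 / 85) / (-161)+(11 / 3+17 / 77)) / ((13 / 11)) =1752323 / 533715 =3.28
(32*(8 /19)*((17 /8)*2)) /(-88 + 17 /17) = -1088 /1653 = -0.66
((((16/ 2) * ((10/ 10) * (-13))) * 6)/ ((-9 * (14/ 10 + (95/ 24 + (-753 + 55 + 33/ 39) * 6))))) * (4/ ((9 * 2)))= -216320/ 58653009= -0.00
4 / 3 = 1.33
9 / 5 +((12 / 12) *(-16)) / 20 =1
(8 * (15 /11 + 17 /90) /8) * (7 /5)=10759 /4950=2.17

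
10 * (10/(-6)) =-50/3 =-16.67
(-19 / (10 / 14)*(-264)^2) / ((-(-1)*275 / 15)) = -2528064 / 25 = -101122.56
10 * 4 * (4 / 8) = 20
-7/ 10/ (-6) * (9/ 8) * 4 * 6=63/ 20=3.15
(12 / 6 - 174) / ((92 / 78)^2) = -65403 / 529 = -123.64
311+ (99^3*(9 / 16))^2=76259892181097 / 256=297890203832.41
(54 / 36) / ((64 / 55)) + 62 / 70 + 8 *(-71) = -565.83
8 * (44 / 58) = 176 / 29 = 6.07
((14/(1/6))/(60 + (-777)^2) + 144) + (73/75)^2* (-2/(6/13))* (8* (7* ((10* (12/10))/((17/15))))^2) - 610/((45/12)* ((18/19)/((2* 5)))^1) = -181990.48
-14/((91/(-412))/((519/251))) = 427656/3263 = 131.06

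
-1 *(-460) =460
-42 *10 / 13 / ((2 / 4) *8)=-105 / 13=-8.08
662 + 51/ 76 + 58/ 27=1364209/ 2052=664.82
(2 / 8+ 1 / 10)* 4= 7 / 5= 1.40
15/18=5/6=0.83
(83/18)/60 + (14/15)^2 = 5119/5400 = 0.95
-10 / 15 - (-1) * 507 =1519 / 3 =506.33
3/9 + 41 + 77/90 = 3797/90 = 42.19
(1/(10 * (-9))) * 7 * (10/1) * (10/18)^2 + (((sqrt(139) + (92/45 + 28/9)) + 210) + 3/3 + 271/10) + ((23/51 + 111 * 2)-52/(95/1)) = sqrt(139) + 1094731087/2354670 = 476.71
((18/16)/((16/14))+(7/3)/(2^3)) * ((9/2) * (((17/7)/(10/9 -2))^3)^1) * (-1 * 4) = 468.43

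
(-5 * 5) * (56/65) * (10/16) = -175/13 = -13.46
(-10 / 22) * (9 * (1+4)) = -225 / 11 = -20.45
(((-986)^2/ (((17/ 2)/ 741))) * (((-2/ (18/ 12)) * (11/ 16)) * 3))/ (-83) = 2808068.60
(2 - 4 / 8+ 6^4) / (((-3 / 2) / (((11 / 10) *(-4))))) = 3806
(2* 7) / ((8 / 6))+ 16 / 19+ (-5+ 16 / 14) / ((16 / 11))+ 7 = 33389 / 2128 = 15.69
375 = 375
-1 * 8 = -8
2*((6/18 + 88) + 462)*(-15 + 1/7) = -343408/21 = -16352.76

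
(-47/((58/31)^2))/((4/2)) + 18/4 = -14891/6728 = -2.21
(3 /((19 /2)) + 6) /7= 120 /133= 0.90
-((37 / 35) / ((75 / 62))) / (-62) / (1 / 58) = 2146 / 2625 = 0.82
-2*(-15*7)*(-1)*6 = -1260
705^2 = 497025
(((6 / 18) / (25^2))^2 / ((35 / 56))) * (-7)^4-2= -35137042 / 17578125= -2.00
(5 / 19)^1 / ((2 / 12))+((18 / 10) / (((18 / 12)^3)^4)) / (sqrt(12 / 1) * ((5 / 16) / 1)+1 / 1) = 32768 * sqrt(3) / 649539+92450114 / 61706205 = 1.59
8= 8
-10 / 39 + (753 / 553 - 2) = -19297 / 21567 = -0.89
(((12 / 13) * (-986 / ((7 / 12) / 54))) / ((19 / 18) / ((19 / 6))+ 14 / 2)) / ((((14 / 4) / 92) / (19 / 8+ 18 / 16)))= -1058064768 / 1001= -1057007.76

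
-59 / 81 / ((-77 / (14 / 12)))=59 / 5346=0.01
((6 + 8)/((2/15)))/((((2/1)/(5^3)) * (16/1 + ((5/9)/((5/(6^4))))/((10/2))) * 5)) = 1875/64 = 29.30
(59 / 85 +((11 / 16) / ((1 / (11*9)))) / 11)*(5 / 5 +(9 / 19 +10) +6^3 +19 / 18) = 731471363 / 465120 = 1572.65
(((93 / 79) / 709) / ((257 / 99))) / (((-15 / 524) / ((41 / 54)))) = -3663022 / 215922405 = -0.02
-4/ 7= -0.57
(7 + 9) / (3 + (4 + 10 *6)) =0.24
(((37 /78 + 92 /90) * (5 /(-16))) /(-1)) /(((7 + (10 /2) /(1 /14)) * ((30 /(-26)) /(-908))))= 4.78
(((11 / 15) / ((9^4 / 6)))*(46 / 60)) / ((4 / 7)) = 0.00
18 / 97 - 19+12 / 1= -661 / 97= -6.81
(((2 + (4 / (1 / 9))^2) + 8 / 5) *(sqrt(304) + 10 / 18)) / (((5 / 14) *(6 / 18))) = 30324 / 5 + 1091664 *sqrt(19) / 25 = 196402.92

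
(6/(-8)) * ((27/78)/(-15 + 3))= 9/416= 0.02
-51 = -51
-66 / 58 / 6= -11 / 58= -0.19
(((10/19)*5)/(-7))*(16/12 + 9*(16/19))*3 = -25400/2527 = -10.05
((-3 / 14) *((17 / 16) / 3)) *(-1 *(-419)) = -31.80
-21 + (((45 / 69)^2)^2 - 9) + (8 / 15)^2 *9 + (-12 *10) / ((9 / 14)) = -4489889903 / 20988075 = -213.93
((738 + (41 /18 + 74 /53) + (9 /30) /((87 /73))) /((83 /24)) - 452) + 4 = -446754776 /1913565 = -233.47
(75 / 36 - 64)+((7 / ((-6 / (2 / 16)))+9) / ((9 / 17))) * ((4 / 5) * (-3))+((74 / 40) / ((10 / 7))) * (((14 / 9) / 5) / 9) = -4131437 / 40500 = -102.01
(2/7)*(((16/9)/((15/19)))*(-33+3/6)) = -3952/189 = -20.91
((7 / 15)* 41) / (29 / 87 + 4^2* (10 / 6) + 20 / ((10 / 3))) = 287 / 495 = 0.58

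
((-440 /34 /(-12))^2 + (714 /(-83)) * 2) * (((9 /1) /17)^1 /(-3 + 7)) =-3463153 /1631116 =-2.12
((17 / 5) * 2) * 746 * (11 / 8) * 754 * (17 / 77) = 40639469 / 35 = 1161127.69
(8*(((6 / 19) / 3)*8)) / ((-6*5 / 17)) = -3.82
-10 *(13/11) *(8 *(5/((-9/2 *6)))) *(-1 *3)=-52.53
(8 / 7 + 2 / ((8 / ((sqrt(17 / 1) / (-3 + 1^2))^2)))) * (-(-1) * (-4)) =-247 / 28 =-8.82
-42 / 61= -0.69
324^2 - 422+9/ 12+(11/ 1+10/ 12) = 1254799/ 12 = 104566.58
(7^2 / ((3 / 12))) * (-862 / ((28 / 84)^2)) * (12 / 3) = -6082272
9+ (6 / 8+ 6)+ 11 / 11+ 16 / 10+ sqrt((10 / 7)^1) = sqrt(70) / 7+ 367 / 20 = 19.55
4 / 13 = 0.31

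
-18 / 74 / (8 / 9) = -81 / 296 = -0.27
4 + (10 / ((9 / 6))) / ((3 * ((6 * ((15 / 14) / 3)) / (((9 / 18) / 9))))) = 986 / 243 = 4.06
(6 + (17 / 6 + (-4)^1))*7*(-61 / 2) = -12383 / 12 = -1031.92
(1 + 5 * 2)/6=11/6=1.83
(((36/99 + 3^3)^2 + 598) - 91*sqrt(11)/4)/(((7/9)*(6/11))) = 488877/154 - 429*sqrt(11)/8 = 2996.67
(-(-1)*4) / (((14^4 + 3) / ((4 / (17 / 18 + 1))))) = 288 / 1344665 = 0.00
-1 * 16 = -16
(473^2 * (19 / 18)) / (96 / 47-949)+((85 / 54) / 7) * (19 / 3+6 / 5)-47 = -7436702975 / 25235469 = -294.69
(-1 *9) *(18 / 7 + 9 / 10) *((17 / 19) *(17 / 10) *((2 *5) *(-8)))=2528172 / 665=3801.76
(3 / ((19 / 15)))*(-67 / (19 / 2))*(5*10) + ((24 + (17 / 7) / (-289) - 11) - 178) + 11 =-42494547 / 42959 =-989.19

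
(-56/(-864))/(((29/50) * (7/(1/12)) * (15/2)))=5/28188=0.00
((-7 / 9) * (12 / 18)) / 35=-2 / 135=-0.01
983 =983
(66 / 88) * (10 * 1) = 15 / 2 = 7.50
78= 78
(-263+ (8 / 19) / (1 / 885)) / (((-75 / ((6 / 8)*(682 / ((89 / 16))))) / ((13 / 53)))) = -32.97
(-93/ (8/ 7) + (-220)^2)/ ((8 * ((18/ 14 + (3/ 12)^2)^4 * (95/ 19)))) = 950378648576/ 2599428005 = 365.61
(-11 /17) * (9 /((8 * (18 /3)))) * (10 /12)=-0.10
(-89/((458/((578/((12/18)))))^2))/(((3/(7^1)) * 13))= -156100749/2726932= -57.24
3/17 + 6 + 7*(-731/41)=-82684/697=-118.63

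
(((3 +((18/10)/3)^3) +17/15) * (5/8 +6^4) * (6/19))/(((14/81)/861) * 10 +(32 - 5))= 168557650569/2555699500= 65.95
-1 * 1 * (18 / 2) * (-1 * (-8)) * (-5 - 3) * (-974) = -561024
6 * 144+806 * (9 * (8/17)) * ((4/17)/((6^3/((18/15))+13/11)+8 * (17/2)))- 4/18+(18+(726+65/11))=1616.91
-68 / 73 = -0.93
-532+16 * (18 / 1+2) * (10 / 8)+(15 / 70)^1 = -1845 / 14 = -131.79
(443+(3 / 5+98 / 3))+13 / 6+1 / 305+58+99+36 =1228729 / 1830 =671.44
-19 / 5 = -3.80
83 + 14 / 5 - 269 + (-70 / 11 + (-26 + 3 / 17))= -201387 / 935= -215.39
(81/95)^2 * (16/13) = 104976/117325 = 0.89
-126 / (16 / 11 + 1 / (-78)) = -108108 / 1237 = -87.40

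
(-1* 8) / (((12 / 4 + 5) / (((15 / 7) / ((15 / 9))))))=-9 / 7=-1.29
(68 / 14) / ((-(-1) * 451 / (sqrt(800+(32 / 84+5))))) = 34 * sqrt(355173) / 66297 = 0.31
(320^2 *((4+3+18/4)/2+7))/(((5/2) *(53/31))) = 16189440/53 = 305461.13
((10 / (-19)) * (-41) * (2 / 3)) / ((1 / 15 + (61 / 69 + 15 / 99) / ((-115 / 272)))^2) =2082436801500 / 821802605851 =2.53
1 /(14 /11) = 11 /14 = 0.79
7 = 7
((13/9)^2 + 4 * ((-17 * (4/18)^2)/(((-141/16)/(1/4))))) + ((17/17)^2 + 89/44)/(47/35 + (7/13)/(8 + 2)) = 1387870969/319354002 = 4.35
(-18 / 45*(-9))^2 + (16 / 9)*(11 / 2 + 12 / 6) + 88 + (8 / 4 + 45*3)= 18847 / 75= 251.29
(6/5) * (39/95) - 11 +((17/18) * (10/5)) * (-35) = -327544/4275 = -76.62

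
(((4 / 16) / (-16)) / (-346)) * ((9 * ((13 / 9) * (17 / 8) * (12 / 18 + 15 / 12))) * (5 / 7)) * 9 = 76245 / 4960256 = 0.02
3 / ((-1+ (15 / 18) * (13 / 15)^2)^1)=-810 / 101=-8.02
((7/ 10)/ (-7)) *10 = -1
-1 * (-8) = 8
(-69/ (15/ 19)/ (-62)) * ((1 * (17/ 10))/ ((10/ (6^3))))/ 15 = 66861/ 19375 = 3.45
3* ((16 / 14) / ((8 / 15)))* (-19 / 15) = -57 / 7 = -8.14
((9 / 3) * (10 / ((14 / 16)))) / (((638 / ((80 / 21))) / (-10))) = -32000 / 15631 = -2.05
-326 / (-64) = 163 / 32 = 5.09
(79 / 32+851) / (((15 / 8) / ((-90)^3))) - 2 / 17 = -5641087052 / 17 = -331828650.12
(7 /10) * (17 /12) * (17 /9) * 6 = 2023 /180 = 11.24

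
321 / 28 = 11.46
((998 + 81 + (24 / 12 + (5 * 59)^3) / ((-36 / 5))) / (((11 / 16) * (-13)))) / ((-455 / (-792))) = 586619616 / 845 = 694224.40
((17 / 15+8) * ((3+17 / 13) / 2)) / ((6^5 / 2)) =959 / 189540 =0.01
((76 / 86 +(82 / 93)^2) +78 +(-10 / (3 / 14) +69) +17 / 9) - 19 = 10522907 / 123969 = 84.88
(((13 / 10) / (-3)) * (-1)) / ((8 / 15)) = 13 / 16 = 0.81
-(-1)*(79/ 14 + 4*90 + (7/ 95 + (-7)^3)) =30213/ 1330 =22.72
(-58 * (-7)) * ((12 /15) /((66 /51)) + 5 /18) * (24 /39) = 1440488 /6435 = 223.85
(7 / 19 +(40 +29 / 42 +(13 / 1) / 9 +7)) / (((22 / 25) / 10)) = 14813875 / 26334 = 562.54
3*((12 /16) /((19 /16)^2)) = 576 /361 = 1.60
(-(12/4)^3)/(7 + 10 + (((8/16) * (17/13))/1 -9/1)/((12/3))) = -936/517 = -1.81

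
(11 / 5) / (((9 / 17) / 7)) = 1309 / 45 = 29.09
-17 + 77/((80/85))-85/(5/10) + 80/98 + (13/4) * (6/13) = -102.87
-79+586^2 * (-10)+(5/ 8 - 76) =-27472915/ 8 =-3434114.38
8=8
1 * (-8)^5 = -32768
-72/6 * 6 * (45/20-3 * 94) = 20142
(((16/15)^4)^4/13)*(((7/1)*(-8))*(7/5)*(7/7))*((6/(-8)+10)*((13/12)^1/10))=-8360986751408854269952/492630626678466796875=-16.97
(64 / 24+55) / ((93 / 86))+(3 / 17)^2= 4302253 / 80631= 53.36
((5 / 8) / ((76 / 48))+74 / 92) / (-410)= -0.00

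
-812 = -812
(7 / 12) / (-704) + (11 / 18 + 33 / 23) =1192093 / 582912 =2.05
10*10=100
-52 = -52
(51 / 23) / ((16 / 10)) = 255 / 184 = 1.39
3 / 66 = 1 / 22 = 0.05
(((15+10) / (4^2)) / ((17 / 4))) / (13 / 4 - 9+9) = 25 / 221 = 0.11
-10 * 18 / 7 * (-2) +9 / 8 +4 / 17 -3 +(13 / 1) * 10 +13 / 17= 10111 / 56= 180.55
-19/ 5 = -3.80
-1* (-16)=16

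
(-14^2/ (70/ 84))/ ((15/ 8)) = -125.44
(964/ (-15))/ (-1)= 964/ 15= 64.27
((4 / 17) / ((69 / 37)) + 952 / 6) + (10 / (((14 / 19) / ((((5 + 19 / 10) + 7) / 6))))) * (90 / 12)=8640083 / 21896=394.60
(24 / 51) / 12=2 / 51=0.04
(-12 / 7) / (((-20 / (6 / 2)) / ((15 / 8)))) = 27 / 56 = 0.48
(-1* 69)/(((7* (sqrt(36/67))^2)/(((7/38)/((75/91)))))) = -140231/34200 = -4.10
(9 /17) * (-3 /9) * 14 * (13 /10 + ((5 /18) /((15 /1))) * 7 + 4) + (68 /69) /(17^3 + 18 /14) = -405958651 /30263400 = -13.41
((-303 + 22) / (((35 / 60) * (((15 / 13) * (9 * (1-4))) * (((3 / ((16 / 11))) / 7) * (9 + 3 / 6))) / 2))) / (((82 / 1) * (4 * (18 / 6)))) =116896 / 10411335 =0.01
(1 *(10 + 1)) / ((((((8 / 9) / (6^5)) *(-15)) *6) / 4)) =-21384 / 5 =-4276.80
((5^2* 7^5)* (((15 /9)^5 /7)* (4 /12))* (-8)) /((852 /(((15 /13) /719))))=-1875781250 /483791373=-3.88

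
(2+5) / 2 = 7 / 2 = 3.50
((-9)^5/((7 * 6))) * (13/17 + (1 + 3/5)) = -3956283/1190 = -3324.61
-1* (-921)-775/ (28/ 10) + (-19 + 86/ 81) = 710197/ 1134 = 626.28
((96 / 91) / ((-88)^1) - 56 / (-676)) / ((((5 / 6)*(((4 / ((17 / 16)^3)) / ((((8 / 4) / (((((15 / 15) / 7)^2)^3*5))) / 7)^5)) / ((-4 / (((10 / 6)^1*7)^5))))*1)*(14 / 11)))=-2688685085519886923311653 / 528125000000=-5091001345363.10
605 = 605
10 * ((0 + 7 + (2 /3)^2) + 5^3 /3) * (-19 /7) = -83980 /63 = -1333.02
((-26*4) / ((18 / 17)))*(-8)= 785.78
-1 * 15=-15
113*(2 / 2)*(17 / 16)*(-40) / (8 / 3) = -28815 / 16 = -1800.94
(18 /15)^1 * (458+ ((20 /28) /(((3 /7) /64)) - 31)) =3202 /5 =640.40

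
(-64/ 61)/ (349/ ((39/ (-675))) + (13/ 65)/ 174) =723840/ 4167320957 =0.00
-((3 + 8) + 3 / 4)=-47 / 4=-11.75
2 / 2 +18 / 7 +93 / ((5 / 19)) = 356.97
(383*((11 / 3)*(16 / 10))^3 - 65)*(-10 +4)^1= -521568802 / 1125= -463616.71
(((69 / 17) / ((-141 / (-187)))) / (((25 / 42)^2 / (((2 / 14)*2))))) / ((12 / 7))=74382 / 29375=2.53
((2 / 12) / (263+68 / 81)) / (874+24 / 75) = 225 / 311418212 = 0.00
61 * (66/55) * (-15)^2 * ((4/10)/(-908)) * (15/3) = -8235/227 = -36.28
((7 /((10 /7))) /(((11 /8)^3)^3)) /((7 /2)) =939524096 /11789738455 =0.08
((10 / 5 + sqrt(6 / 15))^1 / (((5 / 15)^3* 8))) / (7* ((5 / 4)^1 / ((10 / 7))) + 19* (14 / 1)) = 0.03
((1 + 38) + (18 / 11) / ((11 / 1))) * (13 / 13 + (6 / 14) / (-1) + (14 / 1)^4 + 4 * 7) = 1274783544 / 847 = 1505057.31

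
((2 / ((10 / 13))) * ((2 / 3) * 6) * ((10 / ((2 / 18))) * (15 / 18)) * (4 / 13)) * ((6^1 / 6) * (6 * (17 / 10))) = 2448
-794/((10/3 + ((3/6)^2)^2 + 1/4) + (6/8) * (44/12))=-38112/307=-124.14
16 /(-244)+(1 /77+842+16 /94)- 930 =-19400825 /220759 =-87.88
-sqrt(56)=-2*sqrt(14)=-7.48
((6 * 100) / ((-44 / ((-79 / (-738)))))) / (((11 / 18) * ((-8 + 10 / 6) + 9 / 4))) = 142200 / 243089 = 0.58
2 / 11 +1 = 13 / 11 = 1.18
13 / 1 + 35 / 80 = 215 / 16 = 13.44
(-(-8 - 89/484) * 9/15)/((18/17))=67337/14520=4.64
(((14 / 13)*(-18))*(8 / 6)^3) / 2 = -896 / 39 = -22.97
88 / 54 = 44 / 27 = 1.63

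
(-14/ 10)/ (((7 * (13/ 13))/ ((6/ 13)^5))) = -7776/ 1856465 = -0.00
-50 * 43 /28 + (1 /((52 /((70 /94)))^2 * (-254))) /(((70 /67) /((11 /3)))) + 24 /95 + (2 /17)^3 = -2276123183034047419 /29741014559081280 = -76.53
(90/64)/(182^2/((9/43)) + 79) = 405/45601376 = 0.00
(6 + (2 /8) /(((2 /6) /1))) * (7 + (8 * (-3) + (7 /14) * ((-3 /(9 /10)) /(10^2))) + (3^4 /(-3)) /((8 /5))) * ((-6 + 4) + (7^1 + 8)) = -475839 /160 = -2973.99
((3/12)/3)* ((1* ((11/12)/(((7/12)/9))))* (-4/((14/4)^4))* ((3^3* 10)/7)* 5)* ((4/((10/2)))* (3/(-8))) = 213840/117649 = 1.82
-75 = -75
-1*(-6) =6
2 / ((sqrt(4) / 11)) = 11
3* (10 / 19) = 30 / 19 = 1.58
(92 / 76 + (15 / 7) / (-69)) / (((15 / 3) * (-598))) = -0.00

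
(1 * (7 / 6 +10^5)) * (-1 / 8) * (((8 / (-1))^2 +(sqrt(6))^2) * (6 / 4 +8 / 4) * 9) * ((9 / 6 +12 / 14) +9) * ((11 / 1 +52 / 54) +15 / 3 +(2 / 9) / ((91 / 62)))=-3343014001375 / 624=-5357394232.97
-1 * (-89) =89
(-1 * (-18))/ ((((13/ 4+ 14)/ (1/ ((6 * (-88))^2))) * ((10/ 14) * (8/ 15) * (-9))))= -0.00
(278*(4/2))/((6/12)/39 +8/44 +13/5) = 198.95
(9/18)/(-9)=-1/18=-0.06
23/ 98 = 0.23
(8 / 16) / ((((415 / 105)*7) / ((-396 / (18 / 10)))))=-330 / 83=-3.98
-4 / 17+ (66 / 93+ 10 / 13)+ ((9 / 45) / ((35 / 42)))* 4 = 377424 / 171275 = 2.20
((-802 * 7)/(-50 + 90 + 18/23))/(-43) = 9223/2881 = 3.20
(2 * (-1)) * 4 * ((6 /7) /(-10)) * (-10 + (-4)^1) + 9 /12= -177 /20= -8.85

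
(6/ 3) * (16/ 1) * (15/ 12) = 40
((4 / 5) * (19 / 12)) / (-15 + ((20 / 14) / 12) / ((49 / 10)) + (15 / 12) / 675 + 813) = 234612 / 147810403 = 0.00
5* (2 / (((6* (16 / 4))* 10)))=1 / 24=0.04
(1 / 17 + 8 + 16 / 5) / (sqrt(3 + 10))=957* sqrt(13) / 1105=3.12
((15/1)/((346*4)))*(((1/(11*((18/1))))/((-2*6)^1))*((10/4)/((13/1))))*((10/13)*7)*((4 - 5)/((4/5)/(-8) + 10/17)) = 74375/7687693728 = 0.00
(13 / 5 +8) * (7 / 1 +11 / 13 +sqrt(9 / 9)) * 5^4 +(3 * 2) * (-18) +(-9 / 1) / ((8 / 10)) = 3041299 / 52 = 58486.52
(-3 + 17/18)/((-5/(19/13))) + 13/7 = 20131/8190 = 2.46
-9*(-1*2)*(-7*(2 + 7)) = -1134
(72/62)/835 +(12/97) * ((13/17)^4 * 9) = 0.38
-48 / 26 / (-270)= 4 / 585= 0.01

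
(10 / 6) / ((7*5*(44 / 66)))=1 / 14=0.07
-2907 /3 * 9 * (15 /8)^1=-130815 /8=-16351.88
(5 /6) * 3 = 5 /2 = 2.50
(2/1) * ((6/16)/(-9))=-1/12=-0.08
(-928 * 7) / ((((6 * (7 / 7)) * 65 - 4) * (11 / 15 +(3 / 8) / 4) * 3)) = -519680 / 76621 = -6.78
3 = 3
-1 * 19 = -19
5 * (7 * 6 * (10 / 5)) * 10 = 4200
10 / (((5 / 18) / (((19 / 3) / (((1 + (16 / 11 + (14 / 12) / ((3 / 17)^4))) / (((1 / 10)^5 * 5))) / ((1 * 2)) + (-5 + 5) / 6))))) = 152361 / 8055298750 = 0.00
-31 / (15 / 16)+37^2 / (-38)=-39383 / 570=-69.09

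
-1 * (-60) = 60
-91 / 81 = -1.12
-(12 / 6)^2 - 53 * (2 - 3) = 49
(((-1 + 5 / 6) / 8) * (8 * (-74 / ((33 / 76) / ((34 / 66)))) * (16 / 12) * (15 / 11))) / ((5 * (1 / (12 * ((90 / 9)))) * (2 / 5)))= 19121600 / 11979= 1596.26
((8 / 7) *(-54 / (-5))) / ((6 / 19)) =39.09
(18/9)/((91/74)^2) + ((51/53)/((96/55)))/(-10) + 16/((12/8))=1005654775/84267456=11.93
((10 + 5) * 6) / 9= 10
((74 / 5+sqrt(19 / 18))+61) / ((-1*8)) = -379 / 40 - sqrt(38) / 48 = -9.60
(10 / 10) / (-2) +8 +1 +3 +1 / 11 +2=299 / 22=13.59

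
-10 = -10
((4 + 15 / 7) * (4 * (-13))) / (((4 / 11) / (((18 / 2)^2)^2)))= -40343589 / 7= -5763369.86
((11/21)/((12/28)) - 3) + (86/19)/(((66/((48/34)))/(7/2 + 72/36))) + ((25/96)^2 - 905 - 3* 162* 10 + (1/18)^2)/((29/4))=-154689582037/194234112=-796.41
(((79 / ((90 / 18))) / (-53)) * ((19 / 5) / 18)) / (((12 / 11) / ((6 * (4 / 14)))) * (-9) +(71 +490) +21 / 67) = -1106237 / 9765787950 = -0.00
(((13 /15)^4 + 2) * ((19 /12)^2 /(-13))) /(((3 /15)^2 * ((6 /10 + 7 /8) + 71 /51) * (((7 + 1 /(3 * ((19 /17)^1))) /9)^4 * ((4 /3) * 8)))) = -0.93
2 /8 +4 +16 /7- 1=155 /28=5.54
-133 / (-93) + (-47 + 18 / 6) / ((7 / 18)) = -72725 / 651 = -111.71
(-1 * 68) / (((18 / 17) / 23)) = -13294 / 9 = -1477.11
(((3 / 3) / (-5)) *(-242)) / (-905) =-242 / 4525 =-0.05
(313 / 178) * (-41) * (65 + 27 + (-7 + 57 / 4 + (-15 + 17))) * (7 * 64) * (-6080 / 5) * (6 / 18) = 117973255680 / 89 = 1325542198.65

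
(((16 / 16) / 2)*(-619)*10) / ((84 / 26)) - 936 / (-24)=-38597 / 42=-918.98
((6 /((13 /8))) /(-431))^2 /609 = 0.00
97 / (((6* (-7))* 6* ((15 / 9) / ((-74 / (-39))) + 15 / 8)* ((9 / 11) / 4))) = -315832 / 462105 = -0.68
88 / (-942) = -44 / 471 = -0.09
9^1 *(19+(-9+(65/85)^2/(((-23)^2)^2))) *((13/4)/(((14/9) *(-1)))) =-851603913927/4528946744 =-188.04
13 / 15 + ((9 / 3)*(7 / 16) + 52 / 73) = 50659 / 17520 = 2.89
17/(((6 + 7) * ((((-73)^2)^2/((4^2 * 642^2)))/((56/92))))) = 1569520512/8491074059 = 0.18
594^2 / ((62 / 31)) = 176418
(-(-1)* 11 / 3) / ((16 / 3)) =11 / 16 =0.69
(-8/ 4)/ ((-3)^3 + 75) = -1/ 24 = -0.04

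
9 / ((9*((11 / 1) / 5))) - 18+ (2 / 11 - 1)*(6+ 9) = -328 / 11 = -29.82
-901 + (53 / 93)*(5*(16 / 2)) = -81673 / 93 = -878.20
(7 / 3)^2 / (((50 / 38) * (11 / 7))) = 2.63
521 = 521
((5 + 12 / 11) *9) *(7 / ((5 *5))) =4221 / 275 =15.35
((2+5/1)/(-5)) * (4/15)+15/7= 929/525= 1.77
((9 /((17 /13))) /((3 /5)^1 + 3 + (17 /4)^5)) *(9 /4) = 0.01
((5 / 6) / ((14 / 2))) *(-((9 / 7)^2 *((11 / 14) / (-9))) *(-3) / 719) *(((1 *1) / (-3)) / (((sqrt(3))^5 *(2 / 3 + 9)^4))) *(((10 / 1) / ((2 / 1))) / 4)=2475 *sqrt(3) / 19535882058224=0.00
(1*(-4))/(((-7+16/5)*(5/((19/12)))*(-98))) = -1/294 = -0.00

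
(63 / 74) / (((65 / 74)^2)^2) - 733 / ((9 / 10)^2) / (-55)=284436601292 / 15904906875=17.88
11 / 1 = 11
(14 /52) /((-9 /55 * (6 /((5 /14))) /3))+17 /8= 1.83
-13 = -13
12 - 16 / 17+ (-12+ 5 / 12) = -107 / 204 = -0.52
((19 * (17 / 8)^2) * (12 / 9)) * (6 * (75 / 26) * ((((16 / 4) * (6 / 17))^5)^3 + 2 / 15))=349471.98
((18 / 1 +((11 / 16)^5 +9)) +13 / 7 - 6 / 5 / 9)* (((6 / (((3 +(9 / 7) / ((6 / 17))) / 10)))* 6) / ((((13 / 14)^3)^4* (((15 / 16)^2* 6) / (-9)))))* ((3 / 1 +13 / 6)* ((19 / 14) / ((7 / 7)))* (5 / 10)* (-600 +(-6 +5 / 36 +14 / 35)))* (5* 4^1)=13017815037099188889336281 / 47178622373024025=275926137.35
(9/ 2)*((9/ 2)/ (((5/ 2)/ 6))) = 243/ 5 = 48.60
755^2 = 570025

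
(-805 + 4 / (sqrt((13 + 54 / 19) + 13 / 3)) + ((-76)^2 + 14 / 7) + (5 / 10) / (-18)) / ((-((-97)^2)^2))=-179027 / 3187054116- 2 * sqrt(2622) / 10180867315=-0.00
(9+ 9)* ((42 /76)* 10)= 1890 /19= 99.47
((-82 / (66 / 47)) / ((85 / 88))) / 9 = -15416 / 2295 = -6.72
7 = 7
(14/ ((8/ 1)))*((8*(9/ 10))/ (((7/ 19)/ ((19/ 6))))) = 1083/ 10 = 108.30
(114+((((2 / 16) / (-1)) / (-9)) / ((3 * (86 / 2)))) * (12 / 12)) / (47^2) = 1058833 / 20517192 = 0.05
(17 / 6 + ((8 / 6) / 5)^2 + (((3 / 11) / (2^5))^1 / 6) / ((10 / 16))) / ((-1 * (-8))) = 57553 / 158400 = 0.36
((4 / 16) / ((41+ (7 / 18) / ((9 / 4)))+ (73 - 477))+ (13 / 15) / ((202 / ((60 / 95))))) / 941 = 2279261 / 1061400780620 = 0.00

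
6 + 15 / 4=9.75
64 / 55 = 1.16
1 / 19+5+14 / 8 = 517 / 76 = 6.80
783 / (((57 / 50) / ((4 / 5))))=10440 / 19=549.47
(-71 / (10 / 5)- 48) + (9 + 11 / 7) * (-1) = -1317 / 14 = -94.07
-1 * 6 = -6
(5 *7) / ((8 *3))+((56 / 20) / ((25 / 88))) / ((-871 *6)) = 3805697 / 2613000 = 1.46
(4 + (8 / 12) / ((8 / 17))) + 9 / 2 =9.92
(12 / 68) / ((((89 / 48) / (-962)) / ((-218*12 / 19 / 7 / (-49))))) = -362389248 / 9860221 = -36.75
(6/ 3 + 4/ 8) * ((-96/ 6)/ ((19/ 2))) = -80/ 19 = -4.21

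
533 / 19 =28.05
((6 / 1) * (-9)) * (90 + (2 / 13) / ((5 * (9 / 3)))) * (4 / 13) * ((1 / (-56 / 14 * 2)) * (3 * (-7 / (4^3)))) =-207333 / 3380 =-61.34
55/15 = 11/3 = 3.67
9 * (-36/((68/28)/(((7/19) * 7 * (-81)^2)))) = -2257390.25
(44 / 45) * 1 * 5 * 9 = 44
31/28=1.11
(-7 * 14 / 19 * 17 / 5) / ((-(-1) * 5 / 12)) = -19992 / 475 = -42.09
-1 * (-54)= 54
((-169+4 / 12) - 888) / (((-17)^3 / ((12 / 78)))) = 6340 / 191607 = 0.03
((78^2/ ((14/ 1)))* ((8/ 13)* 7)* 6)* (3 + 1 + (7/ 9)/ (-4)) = 42744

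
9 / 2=4.50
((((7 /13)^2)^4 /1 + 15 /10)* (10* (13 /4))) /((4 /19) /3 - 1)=-700735703025 /13302685604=-52.68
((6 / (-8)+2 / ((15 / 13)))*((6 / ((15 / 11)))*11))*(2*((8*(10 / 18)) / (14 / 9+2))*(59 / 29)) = 421201 / 1740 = 242.07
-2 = -2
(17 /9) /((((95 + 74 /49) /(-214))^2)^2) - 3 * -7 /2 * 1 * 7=1072735793034790507 /9002222880488658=119.16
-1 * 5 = -5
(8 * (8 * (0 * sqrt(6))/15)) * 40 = 0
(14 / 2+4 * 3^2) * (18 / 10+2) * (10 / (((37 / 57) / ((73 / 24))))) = 1133179 / 148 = 7656.61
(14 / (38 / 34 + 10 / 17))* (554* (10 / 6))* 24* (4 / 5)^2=16877056 / 145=116393.49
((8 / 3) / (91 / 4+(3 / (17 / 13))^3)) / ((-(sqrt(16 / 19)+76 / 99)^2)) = -0.03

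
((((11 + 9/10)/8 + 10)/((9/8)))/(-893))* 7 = -6433/80370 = -0.08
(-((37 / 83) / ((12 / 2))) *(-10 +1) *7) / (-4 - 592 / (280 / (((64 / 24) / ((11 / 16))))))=-897435 / 2339272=-0.38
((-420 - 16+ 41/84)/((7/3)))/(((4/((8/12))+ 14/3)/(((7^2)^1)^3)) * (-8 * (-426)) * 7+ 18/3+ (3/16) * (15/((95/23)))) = -21.10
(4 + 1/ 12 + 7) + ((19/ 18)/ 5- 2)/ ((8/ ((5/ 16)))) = 25375/ 2304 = 11.01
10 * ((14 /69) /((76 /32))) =1120 /1311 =0.85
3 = 3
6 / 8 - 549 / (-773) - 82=-249029 / 3092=-80.54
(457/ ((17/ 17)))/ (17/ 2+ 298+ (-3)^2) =914/ 631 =1.45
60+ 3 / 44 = 2643 / 44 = 60.07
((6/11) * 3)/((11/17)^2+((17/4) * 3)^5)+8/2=4387351870340/1096836635873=4.00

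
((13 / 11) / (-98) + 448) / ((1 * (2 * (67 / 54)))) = 13039137 / 72226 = 180.53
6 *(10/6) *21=210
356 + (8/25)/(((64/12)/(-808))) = 7688/25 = 307.52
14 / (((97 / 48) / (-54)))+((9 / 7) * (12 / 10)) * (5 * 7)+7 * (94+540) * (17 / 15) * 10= 49977.23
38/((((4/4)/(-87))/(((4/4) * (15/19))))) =-2610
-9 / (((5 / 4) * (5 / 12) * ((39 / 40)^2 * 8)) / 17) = -6528 / 169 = -38.63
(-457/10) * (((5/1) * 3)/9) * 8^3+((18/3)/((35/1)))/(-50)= -38997.34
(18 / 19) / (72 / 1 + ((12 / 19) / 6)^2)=171 / 12998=0.01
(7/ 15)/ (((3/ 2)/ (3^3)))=42/ 5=8.40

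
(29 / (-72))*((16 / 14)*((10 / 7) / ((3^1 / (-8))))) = 2320 / 1323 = 1.75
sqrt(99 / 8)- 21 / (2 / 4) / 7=-6 + 3 * sqrt(22) / 4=-2.48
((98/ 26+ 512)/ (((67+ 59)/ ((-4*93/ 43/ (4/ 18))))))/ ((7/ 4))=-2494260/ 27391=-91.06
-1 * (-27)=27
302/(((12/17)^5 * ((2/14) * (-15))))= -1500788849/1866240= -804.18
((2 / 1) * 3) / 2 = 3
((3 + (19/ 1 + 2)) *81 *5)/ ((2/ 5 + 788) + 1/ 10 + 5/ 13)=28080/ 2279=12.32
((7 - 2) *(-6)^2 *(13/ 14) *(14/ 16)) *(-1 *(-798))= 233415/ 2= 116707.50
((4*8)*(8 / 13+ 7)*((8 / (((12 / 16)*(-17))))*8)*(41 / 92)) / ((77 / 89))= -22419456 / 35581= -630.10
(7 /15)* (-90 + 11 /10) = -6223 /150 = -41.49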